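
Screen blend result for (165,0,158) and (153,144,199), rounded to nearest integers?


Screen: C = 255 - (255-A)×(255-B)/255, rounded to nearest integer
R: 255 - (255-165)×(255-153)/255 = 255 - 9180/255 ≈ 255 - 36.000 = 219.000 → 219
G: 255 - (255-0)×(255-144)/255 = 255 - 28305/255 ≈ 255 - 111.000 = 144.000 → 144
B: 255 - (255-158)×(255-199)/255 = 255 - 5432/255 ≈ 255 - 21.302 = 233.698 → 234
= RGB(219, 144, 234)


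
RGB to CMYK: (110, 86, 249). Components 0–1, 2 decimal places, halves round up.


R'=110/255≈0.4314, G'=86/255≈0.3373, B'=249/255≈0.9765
K = 1 - max(R',G',B') = 1 - 249/255 = 6/255 = 0.02352… → 0.02
(1-R'-K)/(1-K) simplifies to (max-R)/max with max = 249:
C = (249-110)/249 = 139/249 = 0.55823… → 0.56
M = (249-86)/249 = 163/249 = 0.65461… → 0.65
Y = (249-249)/249 = 0/249 = 0 → 0.00
= CMYK(0.56, 0.65, 0.00, 0.02)


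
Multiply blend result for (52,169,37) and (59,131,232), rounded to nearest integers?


Multiply: C = A×B/255, rounded to nearest integer
R: 52×59/255 = 3068/255 ≈ 12.031 → 12
G: 169×131/255 = 22139/255 ≈ 86.820 → 87
B: 37×232/255 = 8584/255 ≈ 33.663 → 34
= RGB(12, 87, 34)


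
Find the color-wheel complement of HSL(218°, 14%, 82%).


Complement = opposite side of color wheel = hue + 180°
H' = (218 + 180) mod 360 = 38°
S and L unchanged.
= HSL(38°, 14%, 82%)


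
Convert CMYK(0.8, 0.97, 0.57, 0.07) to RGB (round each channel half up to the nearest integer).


R = 255 × (1-C) × (1-K) = 255 × 0.20 × 0.93 = 47.43 → 47
G = 255 × (1-M) × (1-K) = 255 × 0.03 × 0.93 = 7.1145 → 7
B = 255 × (1-Y) × (1-K) = 255 × 0.43 × 0.93 = 101.9745 → 102
= RGB(47, 7, 102)


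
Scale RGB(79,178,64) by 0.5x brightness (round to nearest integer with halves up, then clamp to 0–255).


Multiply each channel by 0.5, round half up, clamp to [0, 255]
R: 79×0.5 = 39.5 → round → 40
G: 178×0.5 = 89
B: 64×0.5 = 32
= RGB(40, 89, 32)


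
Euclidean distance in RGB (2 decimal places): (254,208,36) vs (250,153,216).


d = √[(R₁-R₂)² + (G₁-G₂)² + (B₁-B₂)²]
d = √[(254-250)² + (208-153)² + (36-216)²]
d = √[16 + 3025 + 32400]
d = √35441
d ≈ 188.26


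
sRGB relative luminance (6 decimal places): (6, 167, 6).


Linearize each channel (sRGB transfer function): c = v/255; c_lin = c/12.92 if c ≤ 0.04045, else ((c+0.055)/1.055)^2.4
  R: 6/255 ≈ 0.023529 ≤ 0.04045 → 0.023529/12.92 ≈ 0.001821
  G: 167/255 ≈ 0.654902 > 0.04045 → ((0.654902+0.055)/1.055)^2.4 ≈ 0.386429
  B: 6/255 ≈ 0.023529 ≤ 0.04045 → 0.023529/12.92 ≈ 0.001821
R_lin = 0.001821, G_lin = 0.386429, B_lin = 0.001821
L = 0.2126×R + 0.7152×G + 0.0722×B
L = 0.2126×0.001821 + 0.7152×0.386429 + 0.0722×0.001821
L ≈ 0.276893


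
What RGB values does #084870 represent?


08 → 8 (R)
48 → 72 (G)
70 → 112 (B)
= RGB(8, 72, 112)


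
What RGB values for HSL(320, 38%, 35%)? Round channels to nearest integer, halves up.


H=320°, S=0.38, L=0.35
C = (1-|2L-1|)×S = (1-|-0.30|)×0.38 = 0.266
H' = H/60 = 320/60 ≈ 5.3333; X = C×(1-|H' mod 2 - 1|) ≈ 0.1773
m = L - C/2 = 0.35 - 0.133 = 0.217
Sector ⌊H'⌋ = 5 → (R',G',B') = (0.266, 0.0, ≈0.1773)
RGB = ((R'+m)×255, (G'+m)×255, (B'+m)×255) = (123.165, 55.335, 100.555)
Round half up → RGB(123, 55, 101)


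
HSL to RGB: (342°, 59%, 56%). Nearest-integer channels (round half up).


H=342°, S=0.59, L=0.56
C = (1-|2L-1|)×S = (1-|0.12|)×0.59 = 0.5192
H' = H/60 = 342/60 ≈ 5.7000; X = C×(1-|H' mod 2 - 1|) = 0.15576
m = L - C/2 = 0.56 - 0.2596 = 0.3004
Sector ⌊H'⌋ = 5 → (R',G',B') = (0.5192, 0.0, 0.15576)
RGB = ((R'+m)×255, (G'+m)×255, (B'+m)×255) = (208.998, 76.602, 116.3208)
Round half up → RGB(209, 77, 116)


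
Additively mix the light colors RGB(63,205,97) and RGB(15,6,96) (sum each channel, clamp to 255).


Additive: each channel = min(255, C₁+C₂)
R: 63+15 = 78 → 78
G: 205+6 = 211 → 211
B: 97+96 = 193 → 193
= RGB(78, 211, 193)


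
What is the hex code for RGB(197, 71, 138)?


R = 197 → C5 (hex)
G = 71 → 47 (hex)
B = 138 → 8A (hex)
Hex = #C5478A


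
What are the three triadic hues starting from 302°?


Triadic: equally spaced at 120° intervals
H1 = 302°
H2 = (302 + 120) mod 360 = 62°
H3 = (302 + 240) mod 360 = 182°
Triadic = 302°, 62°, 182°


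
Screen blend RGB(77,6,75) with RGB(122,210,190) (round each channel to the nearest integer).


Screen: C = 255 - (255-A)×(255-B)/255, rounded to nearest integer
R: 255 - (255-77)×(255-122)/255 = 255 - 23674/255 ≈ 255 - 92.839 = 162.161 → 162
G: 255 - (255-6)×(255-210)/255 = 255 - 11205/255 ≈ 255 - 43.941 = 211.059 → 211
B: 255 - (255-75)×(255-190)/255 = 255 - 11700/255 ≈ 255 - 45.882 = 209.118 → 209
= RGB(162, 211, 209)


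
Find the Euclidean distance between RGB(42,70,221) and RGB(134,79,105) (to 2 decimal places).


d = √[(R₁-R₂)² + (G₁-G₂)² + (B₁-B₂)²]
d = √[(42-134)² + (70-79)² + (221-105)²]
d = √[8464 + 81 + 13456]
d = √22001
d ≈ 148.33


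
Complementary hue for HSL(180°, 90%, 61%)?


Complement = opposite side of color wheel = hue + 180°
H' = (180 + 180) mod 360 = 0°
S and L unchanged.
= HSL(0°, 90%, 61%)


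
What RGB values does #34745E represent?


34 → 52 (R)
74 → 116 (G)
5E → 94 (B)
= RGB(52, 116, 94)


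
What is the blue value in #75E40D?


Color: #75E40D
R = 75 = 117
G = E4 = 228
B = 0D = 13
Blue = 13


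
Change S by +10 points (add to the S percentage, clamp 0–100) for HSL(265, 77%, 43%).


Original S = 77%
Adjustment = +10 percentage points
New S = 77 + (10) = 87
Clamp to [0, 100] → 87
= HSL(265°, 87%, 43%)


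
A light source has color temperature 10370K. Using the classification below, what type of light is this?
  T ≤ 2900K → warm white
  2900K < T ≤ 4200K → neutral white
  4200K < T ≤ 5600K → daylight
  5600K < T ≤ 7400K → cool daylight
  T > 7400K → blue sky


Temperature: 10370K
10370K > 7400K → blue sky
Classification: blue sky


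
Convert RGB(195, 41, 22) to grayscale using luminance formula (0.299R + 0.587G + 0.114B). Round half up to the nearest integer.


Gray = 0.299×R + 0.587×G + 0.114×B
Gray = 0.299×195 + 0.587×41 + 0.114×22
Gray = 58.305 + 24.067 + 2.508
Gray = 84.880 → round half up → 85
Gray = 85


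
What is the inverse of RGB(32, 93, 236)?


Invert: (255-R, 255-G, 255-B)
R: 255-32 = 223
G: 255-93 = 162
B: 255-236 = 19
= RGB(223, 162, 19)


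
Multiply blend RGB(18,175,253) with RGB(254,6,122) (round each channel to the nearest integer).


Multiply: C = A×B/255, rounded to nearest integer
R: 18×254/255 = 4572/255 ≈ 17.929 → 18
G: 175×6/255 = 1050/255 ≈ 4.118 → 4
B: 253×122/255 = 30866/255 ≈ 121.043 → 121
= RGB(18, 4, 121)


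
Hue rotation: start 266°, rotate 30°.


New hue = (H + rotation) mod 360
New hue = (266 + 30) mod 360
= 296 mod 360
= 296°


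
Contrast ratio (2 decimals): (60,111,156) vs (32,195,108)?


Linearize each sRGB channel c=v/255: c/12.92 if c ≤ 0.04045 else ((c+0.055)/1.055)^2.4
L = 0.2126×R_lin + 0.7152×G_lin + 0.0722×B_lin
Color 1 (60,111,156):
  R=60: 60/255≈0.2353 > 0.04045 → ((0.2353+0.055)/1.055)^2.4 ≈ 0.04519
  G=111: 111/255≈0.4353 > 0.04045 → ((0.4353+0.055)/1.055)^2.4 ≈ 0.15896
  B=156: 156/255≈0.6118 > 0.04045 → ((0.6118+0.055)/1.055)^2.4 ≈ 0.33245
  L1 = 0.2126×0.04519 + 0.7152×0.15896 + 0.0722×0.33245 ≈ 0.14730
Color 2 (32,195,108):
  R=32: 32/255≈0.1255 > 0.04045 → ((0.1255+0.055)/1.055)^2.4 ≈ 0.01444
  G=195: 195/255≈0.7647 > 0.04045 → ((0.7647+0.055)/1.055)^2.4 ≈ 0.54572
  B=108: 108/255≈0.4235 > 0.04045 → ((0.4235+0.055)/1.055)^2.4 ≈ 0.14996
  L2 = 0.2126×0.01444 + 0.7152×0.54572 + 0.0722×0.14996 ≈ 0.40420
Lighter = 0.40420, Darker = 0.14730
Ratio = (L_lighter + 0.05) / (L_darker + 0.05)
Ratio = (0.40420 + 0.05) / (0.14730 + 0.05) = 0.45420 / 0.19730 ≈ 2.3021
Ratio ≈ 2.30:1


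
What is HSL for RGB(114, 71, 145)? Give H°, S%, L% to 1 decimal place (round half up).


Normalize: R'=114/255≈0.4471, G'=71/255≈0.2784, B'=145/255≈0.5686
Max=145/255, Min=71/255, Δ=Max-Min=74/255
L = (Max+Min)/2 = (145+71)/510 = 216/510 = 0.42352… → L = 42.4%
L ≤ 0.5 → S = Δ/(Max+Min) = 74/(145+71) = 74/216 = 0.34259… → S = 34.3%
(the 1/255 factors cancel in S and H, so raw channel differences can be used)
Max is B' → H = 60 × ((R-G)/Δ + 4) = 60 × ((114-71)/74 + 4)
  43/74 + 4 = 0.5810… + 4 = 4.5810…
  H = 60 × 4.5810… = 274.864…° → H = 274.9°
= HSL(274.9°, 34.3%, 42.4%)


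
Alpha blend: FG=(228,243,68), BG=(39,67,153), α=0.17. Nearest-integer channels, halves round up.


C = α×F + (1-α)×B, with 1-α = 0.83
R: 0.17×228 + 0.83×39 = 38.76 + 32.37 = 71.13 → 71
G: 0.17×243 + 0.83×67 = 41.31 + 55.61 = 96.92 → 97
B: 0.17×68 + 0.83×153 = 11.56 + 126.99 = 138.55 → 139
= RGB(71, 97, 139)


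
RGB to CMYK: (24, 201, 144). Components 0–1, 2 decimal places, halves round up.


R'=24/255≈0.0941, G'=201/255≈0.7882, B'=144/255≈0.5647
K = 1 - max(R',G',B') = 1 - 201/255 = 54/255 = 0.21176… → 0.21
(1-R'-K)/(1-K) simplifies to (max-R)/max with max = 201:
C = (201-24)/201 = 177/201 = 0.88059… → 0.88
M = (201-201)/201 = 0/201 = 0 → 0.00
Y = (201-144)/201 = 57/201 = 0.28358… → 0.28
= CMYK(0.88, 0.00, 0.28, 0.21)


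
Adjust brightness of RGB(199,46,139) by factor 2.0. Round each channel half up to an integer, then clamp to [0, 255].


Multiply each channel by 2.0, round half up, clamp to [0, 255]
R: 199×2.0 = 398 → clamp → 255
G: 46×2.0 = 92
B: 139×2.0 = 278 → clamp → 255
= RGB(255, 92, 255)


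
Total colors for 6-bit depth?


Colors = 2^bits = 2^6
= 64 colors


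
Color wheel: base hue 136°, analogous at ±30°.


Base hue: 136°
Left analog: (136 - 30) mod 360 = 106°
Right analog: (136 + 30) mod 360 = 166°
Analogous hues = 106° and 166°


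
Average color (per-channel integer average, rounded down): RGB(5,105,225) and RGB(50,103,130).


Midpoint: each channel = ⌊(C₁+C₂)/2⌋
R: ⌊(5+50)/2⌋ = 27
G: ⌊(105+103)/2⌋ = 104
B: ⌊(225+130)/2⌋ = 177
= RGB(27, 104, 177)


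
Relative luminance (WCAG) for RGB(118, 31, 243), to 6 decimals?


Linearize each channel (sRGB transfer function): c = v/255; c_lin = c/12.92 if c ≤ 0.04045, else ((c+0.055)/1.055)^2.4
  R: 118/255 ≈ 0.462745 > 0.04045 → ((0.462745+0.055)/1.055)^2.4 ≈ 0.181164
  G: 31/255 ≈ 0.121569 > 0.04045 → ((0.121569+0.055)/1.055)^2.4 ≈ 0.013702
  B: 243/255 ≈ 0.952941 > 0.04045 → ((0.952941+0.055)/1.055)^2.4 ≈ 0.896269
R_lin = 0.181164, G_lin = 0.013702, B_lin = 0.896269
L = 0.2126×R + 0.7152×G + 0.0722×B
L = 0.2126×0.181164 + 0.7152×0.013702 + 0.0722×0.896269
L ≈ 0.113026


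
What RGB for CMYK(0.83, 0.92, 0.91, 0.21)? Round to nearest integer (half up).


R = 255 × (1-C) × (1-K) = 255 × 0.17 × 0.79 = 34.2465 → 34
G = 255 × (1-M) × (1-K) = 255 × 0.08 × 0.79 = 16.116 → 16
B = 255 × (1-Y) × (1-K) = 255 × 0.09 × 0.79 = 18.1305 → 18
= RGB(34, 16, 18)


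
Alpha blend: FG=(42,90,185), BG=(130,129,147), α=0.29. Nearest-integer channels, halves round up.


C = α×F + (1-α)×B, with 1-α = 0.71
R: 0.29×42 + 0.71×130 = 12.18 + 92.30 = 104.48 → 104
G: 0.29×90 + 0.71×129 = 26.10 + 91.59 = 117.69 → 118
B: 0.29×185 + 0.71×147 = 53.65 + 104.37 = 158.02 → 158
= RGB(104, 118, 158)


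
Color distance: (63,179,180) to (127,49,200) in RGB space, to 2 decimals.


d = √[(R₁-R₂)² + (G₁-G₂)² + (B₁-B₂)²]
d = √[(63-127)² + (179-49)² + (180-200)²]
d = √[4096 + 16900 + 400]
d = √21396
d ≈ 146.27


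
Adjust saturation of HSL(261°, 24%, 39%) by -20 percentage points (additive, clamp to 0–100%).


Original S = 24%
Adjustment = -20 percentage points
New S = 24 + (-20) = 4
Clamp to [0, 100] → 4
= HSL(261°, 4%, 39%)


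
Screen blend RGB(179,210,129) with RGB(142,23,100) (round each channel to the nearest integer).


Screen: C = 255 - (255-A)×(255-B)/255, rounded to nearest integer
R: 255 - (255-179)×(255-142)/255 = 255 - 8588/255 ≈ 255 - 33.678 = 221.322 → 221
G: 255 - (255-210)×(255-23)/255 = 255 - 10440/255 ≈ 255 - 40.941 = 214.059 → 214
B: 255 - (255-129)×(255-100)/255 = 255 - 19530/255 ≈ 255 - 76.588 = 178.412 → 178
= RGB(221, 214, 178)


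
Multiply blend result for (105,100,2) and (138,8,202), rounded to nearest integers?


Multiply: C = A×B/255, rounded to nearest integer
R: 105×138/255 = 14490/255 ≈ 56.824 → 57
G: 100×8/255 = 800/255 ≈ 3.137 → 3
B: 2×202/255 = 404/255 ≈ 1.584 → 2
= RGB(57, 3, 2)


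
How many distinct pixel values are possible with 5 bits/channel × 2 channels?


Total bits = 5 bits/channel × 2 channels = 10 bits
Distinct pixel values = 2^10
= 1,024 pixel values


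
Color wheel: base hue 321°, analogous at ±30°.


Base hue: 321°
Left analog: (321 - 30) mod 360 = 291°
Right analog: (321 + 30) mod 360 = 351°
Analogous hues = 291° and 351°


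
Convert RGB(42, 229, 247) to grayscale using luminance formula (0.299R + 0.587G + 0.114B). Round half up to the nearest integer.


Gray = 0.299×R + 0.587×G + 0.114×B
Gray = 0.299×42 + 0.587×229 + 0.114×247
Gray = 12.558 + 134.423 + 28.158
Gray = 175.139 → round half up → 175
Gray = 175


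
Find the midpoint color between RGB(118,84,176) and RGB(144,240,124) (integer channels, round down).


Midpoint: each channel = ⌊(C₁+C₂)/2⌋
R: ⌊(118+144)/2⌋ = 131
G: ⌊(84+240)/2⌋ = 162
B: ⌊(176+124)/2⌋ = 150
= RGB(131, 162, 150)


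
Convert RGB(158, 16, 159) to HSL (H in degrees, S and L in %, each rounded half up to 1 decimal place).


Normalize: R'=158/255≈0.6196, G'=16/255≈0.0627, B'=159/255≈0.6235
Max=159/255, Min=16/255, Δ=Max-Min=143/255
L = (Max+Min)/2 = (159+16)/510 = 175/510 = 0.34313… → L = 34.3%
L ≤ 0.5 → S = Δ/(Max+Min) = 143/(159+16) = 143/175 = 0.81714… → S = 81.7%
(the 1/255 factors cancel in S and H, so raw channel differences can be used)
Max is B' → H = 60 × ((R-G)/Δ + 4) = 60 × ((158-16)/143 + 4)
  142/143 + 4 = 0.9930… + 4 = 4.9930…
  H = 60 × 4.9930… = 299.580…° → H = 299.6°
= HSL(299.6°, 81.7%, 34.3%)


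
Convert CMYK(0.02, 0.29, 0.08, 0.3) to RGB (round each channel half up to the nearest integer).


R = 255 × (1-C) × (1-K) = 255 × 0.98 × 0.70 = 174.93 → 175
G = 255 × (1-M) × (1-K) = 255 × 0.71 × 0.70 = 126.735 → 127
B = 255 × (1-Y) × (1-K) = 255 × 0.92 × 0.70 = 164.22 → 164
= RGB(175, 127, 164)


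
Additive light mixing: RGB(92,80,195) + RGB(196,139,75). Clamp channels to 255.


Additive: each channel = min(255, C₁+C₂)
R: 92+196 = 288 → 255
G: 80+139 = 219 → 219
B: 195+75 = 270 → 255
= RGB(255, 219, 255)


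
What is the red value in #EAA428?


Color: #EAA428
R = EA = 234
G = A4 = 164
B = 28 = 40
Red = 234


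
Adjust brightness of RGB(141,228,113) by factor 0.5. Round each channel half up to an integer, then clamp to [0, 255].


Multiply each channel by 0.5, round half up, clamp to [0, 255]
R: 141×0.5 = 70.5 → round → 71
G: 228×0.5 = 114
B: 113×0.5 = 56.5 → round → 57
= RGB(71, 114, 57)


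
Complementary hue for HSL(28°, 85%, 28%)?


Complement = opposite side of color wheel = hue + 180°
H' = (28 + 180) mod 360 = 208°
S and L unchanged.
= HSL(208°, 85%, 28%)


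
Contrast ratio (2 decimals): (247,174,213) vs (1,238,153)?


Linearize each sRGB channel c=v/255: c/12.92 if c ≤ 0.04045 else ((c+0.055)/1.055)^2.4
L = 0.2126×R_lin + 0.7152×G_lin + 0.0722×B_lin
Color 1 (247,174,213):
  R=247: 247/255≈0.9686 > 0.04045 → ((0.9686+0.055)/1.055)^2.4 ≈ 0.93011
  G=174: 174/255≈0.6824 > 0.04045 → ((0.6824+0.055)/1.055)^2.4 ≈ 0.42327
  B=213: 213/255≈0.8353 > 0.04045 → ((0.8353+0.055)/1.055)^2.4 ≈ 0.66539
  L1 = 0.2126×0.93011 + 0.7152×0.42327 + 0.0722×0.66539 ≈ 0.54850
Color 2 (1,238,153):
  R=1: 1/255≈0.0039 ≤ 0.04045 → 0.0039/12.92 ≈ 0.00030
  G=238: 238/255≈0.9333 > 0.04045 → ((0.9333+0.055)/1.055)^2.4 ≈ 0.85499
  B=153: 153/255≈0.6000 > 0.04045 → ((0.6000+0.055)/1.055)^2.4 ≈ 0.31855
  L2 = 0.2126×0.00030 + 0.7152×0.85499 + 0.0722×0.31855 ≈ 0.63455
Lighter = 0.63455, Darker = 0.54850
Ratio = (L_lighter + 0.05) / (L_darker + 0.05)
Ratio = (0.63455 + 0.05) / (0.54850 + 0.05) = 0.68455 / 0.59850 ≈ 1.1438
Ratio ≈ 1.14:1


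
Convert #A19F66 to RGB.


A1 → 161 (R)
9F → 159 (G)
66 → 102 (B)
= RGB(161, 159, 102)


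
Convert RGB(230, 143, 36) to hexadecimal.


R = 230 → E6 (hex)
G = 143 → 8F (hex)
B = 36 → 24 (hex)
Hex = #E68F24


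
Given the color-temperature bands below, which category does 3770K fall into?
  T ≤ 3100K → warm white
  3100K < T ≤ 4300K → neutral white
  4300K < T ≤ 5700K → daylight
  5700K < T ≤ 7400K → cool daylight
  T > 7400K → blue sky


Temperature: 3770K
3100K < 3770K ≤ 4300K → neutral white
Classification: neutral white


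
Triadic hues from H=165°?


Triadic: equally spaced at 120° intervals
H1 = 165°
H2 = (165 + 120) mod 360 = 285°
H3 = (165 + 240) mod 360 = 45°
Triadic = 165°, 285°, 45°


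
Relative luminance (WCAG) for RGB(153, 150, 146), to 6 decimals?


Linearize each channel (sRGB transfer function): c = v/255; c_lin = c/12.92 if c ≤ 0.04045, else ((c+0.055)/1.055)^2.4
  R: 153/255 ≈ 0.600000 > 0.04045 → ((0.600000+0.055)/1.055)^2.4 ≈ 0.318547
  G: 150/255 ≈ 0.588235 > 0.04045 → ((0.588235+0.055)/1.055)^2.4 ≈ 0.304987
  B: 146/255 ≈ 0.572549 > 0.04045 → ((0.572549+0.055)/1.055)^2.4 ≈ 0.287441
R_lin = 0.318547, G_lin = 0.304987, B_lin = 0.287441
L = 0.2126×R + 0.7152×G + 0.0722×B
L = 0.2126×0.318547 + 0.7152×0.304987 + 0.0722×0.287441
L ≈ 0.306603


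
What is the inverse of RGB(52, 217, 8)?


Invert: (255-R, 255-G, 255-B)
R: 255-52 = 203
G: 255-217 = 38
B: 255-8 = 247
= RGB(203, 38, 247)


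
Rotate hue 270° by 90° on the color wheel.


New hue = (H + rotation) mod 360
New hue = (270 + 90) mod 360
= 360 mod 360
= 0°


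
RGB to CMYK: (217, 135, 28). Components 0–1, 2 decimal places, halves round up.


R'=217/255≈0.8510, G'=135/255≈0.5294, B'=28/255≈0.1098
K = 1 - max(R',G',B') = 1 - 217/255 = 38/255 = 0.14901… → 0.15
(1-R'-K)/(1-K) simplifies to (max-R)/max with max = 217:
C = (217-217)/217 = 0/217 = 0 → 0.00
M = (217-135)/217 = 82/217 = 0.37788… → 0.38
Y = (217-28)/217 = 189/217 = 0.87096… → 0.87
= CMYK(0.00, 0.38, 0.87, 0.15)


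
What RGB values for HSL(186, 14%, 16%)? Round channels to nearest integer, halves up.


H=186°, S=0.14, L=0.16
C = (1-|2L-1|)×S = (1-|-0.68|)×0.14 = 0.0448
H' = H/60 = 186/60 ≈ 3.1000; X = C×(1-|H' mod 2 - 1|) = 0.04032
m = L - C/2 = 0.16 - 0.0224 = 0.1376
Sector ⌊H'⌋ = 3 → (R',G',B') = (0.0, 0.04032, 0.0448)
RGB = ((R'+m)×255, (G'+m)×255, (B'+m)×255) = (35.088, 45.3696, 46.512)
Round half up → RGB(35, 45, 47)


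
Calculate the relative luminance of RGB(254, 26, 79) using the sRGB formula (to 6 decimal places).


Linearize each channel (sRGB transfer function): c = v/255; c_lin = c/12.92 if c ≤ 0.04045, else ((c+0.055)/1.055)^2.4
  R: 254/255 ≈ 0.996078 > 0.04045 → ((0.996078+0.055)/1.055)^2.4 ≈ 0.991102
  G: 26/255 ≈ 0.101961 > 0.04045 → ((0.101961+0.055)/1.055)^2.4 ≈ 0.010330
  B: 79/255 ≈ 0.309804 > 0.04045 → ((0.309804+0.055)/1.055)^2.4 ≈ 0.078187
R_lin = 0.991102, G_lin = 0.010330, B_lin = 0.078187
L = 0.2126×R + 0.7152×G + 0.0722×B
L = 0.2126×0.991102 + 0.7152×0.010330 + 0.0722×0.078187
L ≈ 0.223741


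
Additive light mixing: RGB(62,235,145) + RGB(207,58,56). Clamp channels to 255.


Additive: each channel = min(255, C₁+C₂)
R: 62+207 = 269 → 255
G: 235+58 = 293 → 255
B: 145+56 = 201 → 201
= RGB(255, 255, 201)


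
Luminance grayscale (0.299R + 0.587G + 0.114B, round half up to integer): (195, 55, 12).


Gray = 0.299×R + 0.587×G + 0.114×B
Gray = 0.299×195 + 0.587×55 + 0.114×12
Gray = 58.305 + 32.285 + 1.368
Gray = 91.958 → round half up → 92
Gray = 92


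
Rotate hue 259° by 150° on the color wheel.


New hue = (H + rotation) mod 360
New hue = (259 + 150) mod 360
= 409 mod 360
= 49°


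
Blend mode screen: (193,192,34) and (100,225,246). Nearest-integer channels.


Screen: C = 255 - (255-A)×(255-B)/255, rounded to nearest integer
R: 255 - (255-193)×(255-100)/255 = 255 - 9610/255 ≈ 255 - 37.686 = 217.314 → 217
G: 255 - (255-192)×(255-225)/255 = 255 - 1890/255 ≈ 255 - 7.412 = 247.588 → 248
B: 255 - (255-34)×(255-246)/255 = 255 - 1989/255 ≈ 255 - 7.800 = 247.200 → 247
= RGB(217, 248, 247)


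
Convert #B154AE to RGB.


B1 → 177 (R)
54 → 84 (G)
AE → 174 (B)
= RGB(177, 84, 174)


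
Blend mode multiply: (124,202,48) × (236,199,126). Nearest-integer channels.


Multiply: C = A×B/255, rounded to nearest integer
R: 124×236/255 = 29264/255 ≈ 114.761 → 115
G: 202×199/255 = 40198/255 ≈ 157.639 → 158
B: 48×126/255 = 6048/255 ≈ 23.718 → 24
= RGB(115, 158, 24)


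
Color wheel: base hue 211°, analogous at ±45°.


Base hue: 211°
Left analog: (211 - 45) mod 360 = 166°
Right analog: (211 + 45) mod 360 = 256°
Analogous hues = 166° and 256°


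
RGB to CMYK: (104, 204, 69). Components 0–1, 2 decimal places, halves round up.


R'=104/255≈0.4078, G'=204/255≈0.8000, B'=69/255≈0.2706
K = 1 - max(R',G',B') = 1 - 204/255 = 51/255 = 0.2 → 0.20
(1-R'-K)/(1-K) simplifies to (max-R)/max with max = 204:
C = (204-104)/204 = 100/204 = 0.49019… → 0.49
M = (204-204)/204 = 0/204 = 0 → 0.00
Y = (204-69)/204 = 135/204 = 0.66176… → 0.66
= CMYK(0.49, 0.00, 0.66, 0.20)


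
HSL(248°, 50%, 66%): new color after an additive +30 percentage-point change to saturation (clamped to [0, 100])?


Original S = 50%
Adjustment = +30 percentage points
New S = 50 + (30) = 80
Clamp to [0, 100] → 80
= HSL(248°, 80%, 66%)


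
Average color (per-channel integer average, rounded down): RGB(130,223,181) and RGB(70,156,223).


Midpoint: each channel = ⌊(C₁+C₂)/2⌋
R: ⌊(130+70)/2⌋ = 100
G: ⌊(223+156)/2⌋ = 189
B: ⌊(181+223)/2⌋ = 202
= RGB(100, 189, 202)


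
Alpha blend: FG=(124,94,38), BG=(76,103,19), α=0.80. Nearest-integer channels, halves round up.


C = α×F + (1-α)×B, with 1-α = 0.20
R: 0.80×124 + 0.20×76 = 99.20 + 15.20 = 114.40 → 114
G: 0.80×94 + 0.20×103 = 75.20 + 20.60 = 95.80 → 96
B: 0.80×38 + 0.20×19 = 30.40 + 3.80 = 34.20 → 34
= RGB(114, 96, 34)


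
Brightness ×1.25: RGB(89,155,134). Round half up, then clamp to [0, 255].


Multiply each channel by 1.25, round half up, clamp to [0, 255]
R: 89×1.25 = 111.25 → round → 111
G: 155×1.25 = 193.75 → round → 194
B: 134×1.25 = 167.5 → round → 168
= RGB(111, 194, 168)


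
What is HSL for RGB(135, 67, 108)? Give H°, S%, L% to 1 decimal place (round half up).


Normalize: R'=135/255≈0.5294, G'=67/255≈0.2627, B'=108/255≈0.4235
Max=135/255, Min=67/255, Δ=Max-Min=68/255
L = (Max+Min)/2 = (135+67)/510 = 202/510 = 0.39607… → L = 39.6%
L ≤ 0.5 → S = Δ/(Max+Min) = 68/(135+67) = 68/202 = 0.33663… → S = 33.7%
(the 1/255 factors cancel in S and H, so raw channel differences can be used)
Max is R' → H = 60 × (((G-B)/Δ) mod 6) = 60 × (((67-108)/68) mod 6)
  (-41)/68 = -0.6029…; negative, so add 6 → 5.3970…
  H = 60 × 5.3970… = 323.823…° → H = 323.8°
= HSL(323.8°, 33.7%, 39.6%)


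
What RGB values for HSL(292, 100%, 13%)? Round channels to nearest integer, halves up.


H=292°, S=1.00, L=0.13
C = (1-|2L-1|)×S = (1-|-0.74|)×1.00 = 0.26
H' = H/60 = 292/60 ≈ 4.8667; X = C×(1-|H' mod 2 - 1|) ≈ 0.2253
m = L - C/2 = 0.13 - 0.13 = 0
Sector ⌊H'⌋ = 4 → (R',G',B') = (≈0.2253, 0.0, 0.26)
RGB = ((R'+m)×255, (G'+m)×255, (B'+m)×255) = (57.46, 0.0, 66.3)
Round half up → RGB(57, 0, 66)


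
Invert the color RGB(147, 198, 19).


Invert: (255-R, 255-G, 255-B)
R: 255-147 = 108
G: 255-198 = 57
B: 255-19 = 236
= RGB(108, 57, 236)


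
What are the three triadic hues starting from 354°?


Triadic: equally spaced at 120° intervals
H1 = 354°
H2 = (354 + 120) mod 360 = 114°
H3 = (354 + 240) mod 360 = 234°
Triadic = 354°, 114°, 234°


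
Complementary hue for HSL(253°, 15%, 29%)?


Complement = opposite side of color wheel = hue + 180°
H' = (253 + 180) mod 360 = 73°
S and L unchanged.
= HSL(73°, 15%, 29%)


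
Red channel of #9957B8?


Color: #9957B8
R = 99 = 153
G = 57 = 87
B = B8 = 184
Red = 153


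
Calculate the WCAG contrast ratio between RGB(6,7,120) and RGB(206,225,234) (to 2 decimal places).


Linearize each sRGB channel c=v/255: c/12.92 if c ≤ 0.04045 else ((c+0.055)/1.055)^2.4
L = 0.2126×R_lin + 0.7152×G_lin + 0.0722×B_lin
Color 1 (6,7,120):
  R=6: 6/255≈0.0235 ≤ 0.04045 → 0.0235/12.92 ≈ 0.00182
  G=7: 7/255≈0.0275 ≤ 0.04045 → 0.0275/12.92 ≈ 0.00212
  B=120: 120/255≈0.4706 > 0.04045 → ((0.4706+0.055)/1.055)^2.4 ≈ 0.18782
  L1 = 0.2126×0.00182 + 0.7152×0.00212 + 0.0722×0.18782 ≈ 0.01547
Color 2 (206,225,234):
  R=206: 206/255≈0.8078 > 0.04045 → ((0.8078+0.055)/1.055)^2.4 ≈ 0.61721
  G=225: 225/255≈0.8824 > 0.04045 → ((0.8824+0.055)/1.055)^2.4 ≈ 0.75294
  B=234: 234/255≈0.9176 > 0.04045 → ((0.9176+0.055)/1.055)^2.4 ≈ 0.82279
  L2 = 0.2126×0.61721 + 0.7152×0.75294 + 0.0722×0.82279 ≈ 0.72913
Lighter = 0.72913, Darker = 0.01547
Ratio = (L_lighter + 0.05) / (L_darker + 0.05)
Ratio = (0.72913 + 0.05) / (0.01547 + 0.05) = 0.77913 / 0.06547 ≈ 11.9010
Ratio ≈ 11.90:1


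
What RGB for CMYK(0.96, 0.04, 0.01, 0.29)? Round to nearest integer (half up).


R = 255 × (1-C) × (1-K) = 255 × 0.04 × 0.71 = 7.242 → 7
G = 255 × (1-M) × (1-K) = 255 × 0.96 × 0.71 = 173.808 → 174
B = 255 × (1-Y) × (1-K) = 255 × 0.99 × 0.71 = 179.2395 → 179
= RGB(7, 174, 179)


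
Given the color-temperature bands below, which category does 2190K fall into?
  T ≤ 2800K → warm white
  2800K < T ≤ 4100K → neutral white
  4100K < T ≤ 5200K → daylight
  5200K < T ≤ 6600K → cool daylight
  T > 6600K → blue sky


Temperature: 2190K
2190K ≤ 2800K → warm white
Classification: warm white


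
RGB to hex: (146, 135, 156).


R = 146 → 92 (hex)
G = 135 → 87 (hex)
B = 156 → 9C (hex)
Hex = #92879C


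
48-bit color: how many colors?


Colors = 2^bits = 2^48
= 281,474,976,710,656 colors


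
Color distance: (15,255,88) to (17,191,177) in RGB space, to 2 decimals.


d = √[(R₁-R₂)² + (G₁-G₂)² + (B₁-B₂)²]
d = √[(15-17)² + (255-191)² + (88-177)²]
d = √[4 + 4096 + 7921]
d = √12021
d ≈ 109.64


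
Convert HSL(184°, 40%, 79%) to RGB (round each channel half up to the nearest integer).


H=184°, S=0.40, L=0.79
C = (1-|2L-1|)×S = (1-|0.58|)×0.40 = 0.168
H' = H/60 = 184/60 ≈ 3.0667; X = C×(1-|H' mod 2 - 1|) = 0.1568
m = L - C/2 = 0.79 - 0.084 = 0.706
Sector ⌊H'⌋ = 3 → (R',G',B') = (0.0, 0.1568, 0.168)
RGB = ((R'+m)×255, (G'+m)×255, (B'+m)×255) = (180.03, 220.014, 222.87)
Round half up → RGB(180, 220, 223)


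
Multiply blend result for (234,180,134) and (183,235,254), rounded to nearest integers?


Multiply: C = A×B/255, rounded to nearest integer
R: 234×183/255 = 42822/255 ≈ 167.929 → 168
G: 180×235/255 = 42300/255 ≈ 165.882 → 166
B: 134×254/255 = 34036/255 ≈ 133.475 → 133
= RGB(168, 166, 133)


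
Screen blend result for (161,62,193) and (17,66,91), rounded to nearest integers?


Screen: C = 255 - (255-A)×(255-B)/255, rounded to nearest integer
R: 255 - (255-161)×(255-17)/255 = 255 - 22372/255 ≈ 255 - 87.733 = 167.267 → 167
G: 255 - (255-62)×(255-66)/255 = 255 - 36477/255 ≈ 255 - 143.047 = 111.953 → 112
B: 255 - (255-193)×(255-91)/255 = 255 - 10168/255 ≈ 255 - 39.875 = 215.125 → 215
= RGB(167, 112, 215)


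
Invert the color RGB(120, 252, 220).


Invert: (255-R, 255-G, 255-B)
R: 255-120 = 135
G: 255-252 = 3
B: 255-220 = 35
= RGB(135, 3, 35)


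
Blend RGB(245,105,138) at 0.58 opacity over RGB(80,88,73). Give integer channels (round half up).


C = α×F + (1-α)×B, with 1-α = 0.42
R: 0.58×245 + 0.42×80 = 142.10 + 33.60 = 175.70 → 176
G: 0.58×105 + 0.42×88 = 60.90 + 36.96 = 97.86 → 98
B: 0.58×138 + 0.42×73 = 80.04 + 30.66 = 110.70 → 111
= RGB(176, 98, 111)


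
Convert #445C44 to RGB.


44 → 68 (R)
5C → 92 (G)
44 → 68 (B)
= RGB(68, 92, 68)


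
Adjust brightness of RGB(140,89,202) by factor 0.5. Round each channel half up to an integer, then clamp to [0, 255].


Multiply each channel by 0.5, round half up, clamp to [0, 255]
R: 140×0.5 = 70
G: 89×0.5 = 44.5 → round → 45
B: 202×0.5 = 101
= RGB(70, 45, 101)


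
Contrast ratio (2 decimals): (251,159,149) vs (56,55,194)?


Linearize each sRGB channel c=v/255: c/12.92 if c ≤ 0.04045 else ((c+0.055)/1.055)^2.4
L = 0.2126×R_lin + 0.7152×G_lin + 0.0722×B_lin
Color 1 (251,159,149):
  R=251: 251/255≈0.9843 > 0.04045 → ((0.9843+0.055)/1.055)^2.4 ≈ 0.96469
  G=159: 159/255≈0.6235 > 0.04045 → ((0.6235+0.055)/1.055)^2.4 ≈ 0.34670
  B=149: 149/255≈0.5843 > 0.04045 → ((0.5843+0.055)/1.055)^2.4 ≈ 0.30054
  L1 = 0.2126×0.96469 + 0.7152×0.34670 + 0.0722×0.30054 ≈ 0.47475
Color 2 (56,55,194):
  R=56: 56/255≈0.2196 > 0.04045 → ((0.2196+0.055)/1.055)^2.4 ≈ 0.03955
  G=55: 55/255≈0.2157 > 0.04045 → ((0.2157+0.055)/1.055)^2.4 ≈ 0.03820
  B=194: 194/255≈0.7608 > 0.04045 → ((0.7608+0.055)/1.055)^2.4 ≈ 0.53948
  L2 = 0.2126×0.03955 + 0.7152×0.03820 + 0.0722×0.53948 ≈ 0.07468
Lighter = 0.47475, Darker = 0.07468
Ratio = (L_lighter + 0.05) / (L_darker + 0.05)
Ratio = (0.47475 + 0.05) / (0.07468 + 0.05) = 0.52475 / 0.12468 ≈ 4.2088
Ratio ≈ 4.21:1


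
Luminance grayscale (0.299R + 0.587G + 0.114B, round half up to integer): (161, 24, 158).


Gray = 0.299×R + 0.587×G + 0.114×B
Gray = 0.299×161 + 0.587×24 + 0.114×158
Gray = 48.139 + 14.088 + 18.012
Gray = 80.239 → round half up → 80
Gray = 80


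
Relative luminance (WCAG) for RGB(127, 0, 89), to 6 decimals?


Linearize each channel (sRGB transfer function): c = v/255; c_lin = c/12.92 if c ≤ 0.04045, else ((c+0.055)/1.055)^2.4
  R: 127/255 ≈ 0.498039 > 0.04045 → ((0.498039+0.055)/1.055)^2.4 ≈ 0.212231
  G: 0/255 ≈ 0.000000 ≤ 0.04045 → 0.000000/12.92 ≈ 0.000000
  B: 89/255 ≈ 0.349020 > 0.04045 → ((0.349020+0.055)/1.055)^2.4 ≈ 0.099899
R_lin = 0.212231, G_lin = 0.000000, B_lin = 0.099899
L = 0.2126×R + 0.7152×G + 0.0722×B
L = 0.2126×0.212231 + 0.7152×0.000000 + 0.0722×0.099899
L ≈ 0.052333


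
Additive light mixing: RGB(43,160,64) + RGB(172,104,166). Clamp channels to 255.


Additive: each channel = min(255, C₁+C₂)
R: 43+172 = 215 → 215
G: 160+104 = 264 → 255
B: 64+166 = 230 → 230
= RGB(215, 255, 230)


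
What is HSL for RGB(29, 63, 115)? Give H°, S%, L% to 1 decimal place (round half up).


Normalize: R'=29/255≈0.1137, G'=63/255≈0.2471, B'=115/255≈0.4510
Max=115/255, Min=29/255, Δ=Max-Min=86/255
L = (Max+Min)/2 = (115+29)/510 = 144/510 = 0.28235… → L = 28.2%
L ≤ 0.5 → S = Δ/(Max+Min) = 86/(115+29) = 86/144 = 0.59722… → S = 59.7%
(the 1/255 factors cancel in S and H, so raw channel differences can be used)
Max is B' → H = 60 × ((R-G)/Δ + 4) = 60 × ((29-63)/86 + 4)
  -34/86 + 4 = -0.3953… + 4 = 3.6046…
  H = 60 × 3.6046… = 216.279…° → H = 216.3°
= HSL(216.3°, 59.7%, 28.2%)


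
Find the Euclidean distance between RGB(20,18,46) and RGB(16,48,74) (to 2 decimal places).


d = √[(R₁-R₂)² + (G₁-G₂)² + (B₁-B₂)²]
d = √[(20-16)² + (18-48)² + (46-74)²]
d = √[16 + 900 + 784]
d = √1700
d ≈ 41.23


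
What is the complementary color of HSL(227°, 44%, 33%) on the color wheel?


Complement = opposite side of color wheel = hue + 180°
H' = (227 + 180) mod 360 = 47°
S and L unchanged.
= HSL(47°, 44%, 33%)


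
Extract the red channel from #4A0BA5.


Color: #4A0BA5
R = 4A = 74
G = 0B = 11
B = A5 = 165
Red = 74


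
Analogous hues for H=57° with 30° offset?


Base hue: 57°
Left analog: (57 - 30) mod 360 = 27°
Right analog: (57 + 30) mod 360 = 87°
Analogous hues = 27° and 87°


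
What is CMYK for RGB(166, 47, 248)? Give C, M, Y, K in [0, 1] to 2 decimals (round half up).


R'=166/255≈0.6510, G'=47/255≈0.1843, B'=248/255≈0.9725
K = 1 - max(R',G',B') = 1 - 248/255 = 7/255 = 0.02745… → 0.03
(1-R'-K)/(1-K) simplifies to (max-R)/max with max = 248:
C = (248-166)/248 = 82/248 = 0.33064… → 0.33
M = (248-47)/248 = 201/248 = 0.81048… → 0.81
Y = (248-248)/248 = 0/248 = 0 → 0.00
= CMYK(0.33, 0.81, 0.00, 0.03)


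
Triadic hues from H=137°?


Triadic: equally spaced at 120° intervals
H1 = 137°
H2 = (137 + 120) mod 360 = 257°
H3 = (137 + 240) mod 360 = 17°
Triadic = 137°, 257°, 17°


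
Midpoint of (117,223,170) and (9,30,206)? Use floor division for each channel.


Midpoint: each channel = ⌊(C₁+C₂)/2⌋
R: ⌊(117+9)/2⌋ = 63
G: ⌊(223+30)/2⌋ = 126
B: ⌊(170+206)/2⌋ = 188
= RGB(63, 126, 188)


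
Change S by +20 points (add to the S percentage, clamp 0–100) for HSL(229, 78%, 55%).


Original S = 78%
Adjustment = +20 percentage points
New S = 78 + (20) = 98
Clamp to [0, 100] → 98
= HSL(229°, 98%, 55%)


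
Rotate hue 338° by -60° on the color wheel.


New hue = (H + rotation) mod 360
New hue = (338 -60) mod 360
= 278 mod 360
= 278°


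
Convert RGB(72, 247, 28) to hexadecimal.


R = 72 → 48 (hex)
G = 247 → F7 (hex)
B = 28 → 1C (hex)
Hex = #48F71C


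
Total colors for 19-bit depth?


Colors = 2^bits = 2^19
= 524,288 colors


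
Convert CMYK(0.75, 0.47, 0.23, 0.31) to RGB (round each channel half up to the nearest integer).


R = 255 × (1-C) × (1-K) = 255 × 0.25 × 0.69 = 43.9875 → 44
G = 255 × (1-M) × (1-K) = 255 × 0.53 × 0.69 = 93.2535 → 93
B = 255 × (1-Y) × (1-K) = 255 × 0.77 × 0.69 = 135.4815 → 135
= RGB(44, 93, 135)


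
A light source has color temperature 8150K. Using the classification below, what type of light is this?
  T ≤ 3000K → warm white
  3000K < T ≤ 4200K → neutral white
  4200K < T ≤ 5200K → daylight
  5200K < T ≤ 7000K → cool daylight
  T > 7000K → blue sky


Temperature: 8150K
8150K > 7000K → blue sky
Classification: blue sky


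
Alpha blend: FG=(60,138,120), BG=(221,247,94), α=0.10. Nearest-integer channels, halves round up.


C = α×F + (1-α)×B, with 1-α = 0.90
R: 0.10×60 + 0.90×221 = 6.00 + 198.90 = 204.90 → 205
G: 0.10×138 + 0.90×247 = 13.80 + 222.30 = 236.10 → 236
B: 0.10×120 + 0.90×94 = 12.00 + 84.60 = 96.60 → 97
= RGB(205, 236, 97)


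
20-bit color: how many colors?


Colors = 2^bits = 2^20
= 1,048,576 colors


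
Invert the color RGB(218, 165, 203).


Invert: (255-R, 255-G, 255-B)
R: 255-218 = 37
G: 255-165 = 90
B: 255-203 = 52
= RGB(37, 90, 52)


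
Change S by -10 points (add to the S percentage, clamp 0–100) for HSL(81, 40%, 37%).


Original S = 40%
Adjustment = -10 percentage points
New S = 40 + (-10) = 30
Clamp to [0, 100] → 30
= HSL(81°, 30%, 37%)


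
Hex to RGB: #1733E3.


17 → 23 (R)
33 → 51 (G)
E3 → 227 (B)
= RGB(23, 51, 227)


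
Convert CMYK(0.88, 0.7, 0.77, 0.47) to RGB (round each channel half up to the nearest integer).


R = 255 × (1-C) × (1-K) = 255 × 0.12 × 0.53 = 16.218 → 16
G = 255 × (1-M) × (1-K) = 255 × 0.30 × 0.53 = 40.545 → 41
B = 255 × (1-Y) × (1-K) = 255 × 0.23 × 0.53 = 31.0845 → 31
= RGB(16, 41, 31)


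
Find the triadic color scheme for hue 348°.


Triadic: equally spaced at 120° intervals
H1 = 348°
H2 = (348 + 120) mod 360 = 108°
H3 = (348 + 240) mod 360 = 228°
Triadic = 348°, 108°, 228°


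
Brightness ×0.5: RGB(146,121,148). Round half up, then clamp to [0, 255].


Multiply each channel by 0.5, round half up, clamp to [0, 255]
R: 146×0.5 = 73
G: 121×0.5 = 60.5 → round → 61
B: 148×0.5 = 74
= RGB(73, 61, 74)


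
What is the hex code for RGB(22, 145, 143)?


R = 22 → 16 (hex)
G = 145 → 91 (hex)
B = 143 → 8F (hex)
Hex = #16918F


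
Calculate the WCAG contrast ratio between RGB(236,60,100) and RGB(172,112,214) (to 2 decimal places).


Linearize each sRGB channel c=v/255: c/12.92 if c ≤ 0.04045 else ((c+0.055)/1.055)^2.4
L = 0.2126×R_lin + 0.7152×G_lin + 0.0722×B_lin
Color 1 (236,60,100):
  R=236: 236/255≈0.9255 > 0.04045 → ((0.9255+0.055)/1.055)^2.4 ≈ 0.83880
  G=60: 60/255≈0.2353 > 0.04045 → ((0.2353+0.055)/1.055)^2.4 ≈ 0.04519
  B=100: 100/255≈0.3922 > 0.04045 → ((0.3922+0.055)/1.055)^2.4 ≈ 0.12744
  L1 = 0.2126×0.83880 + 0.7152×0.04519 + 0.0722×0.12744 ≈ 0.21985
Color 2 (172,112,214):
  R=172: 172/255≈0.6745 > 0.04045 → ((0.6745+0.055)/1.055)^2.4 ≈ 0.41254
  G=112: 112/255≈0.4392 > 0.04045 → ((0.4392+0.055)/1.055)^2.4 ≈ 0.16203
  B=214: 214/255≈0.8392 > 0.04045 → ((0.8392+0.055)/1.055)^2.4 ≈ 0.67244
  L2 = 0.2126×0.41254 + 0.7152×0.16203 + 0.0722×0.67244 ≈ 0.25214
Lighter = 0.25214, Darker = 0.21985
Ratio = (L_lighter + 0.05) / (L_darker + 0.05)
Ratio = (0.25214 + 0.05) / (0.21985 + 0.05) = 0.30214 / 0.26985 ≈ 1.1197
Ratio ≈ 1.12:1


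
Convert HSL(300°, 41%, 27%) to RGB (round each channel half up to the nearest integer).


H=300°, S=0.41, L=0.27
C = (1-|2L-1|)×S = (1-|-0.46|)×0.41 = 0.2214
H' = H/60 = 300/60 ≈ 5.0000; X = C×(1-|H' mod 2 - 1|) = 0.2214
m = L - C/2 = 0.27 - 0.1107 = 0.1593
Sector ⌊H'⌋ = 5 → (R',G',B') = (0.2214, 0.0, 0.2214)
RGB = ((R'+m)×255, (G'+m)×255, (B'+m)×255) = (97.0785, 40.6215, 97.0785)
Round half up → RGB(97, 41, 97)


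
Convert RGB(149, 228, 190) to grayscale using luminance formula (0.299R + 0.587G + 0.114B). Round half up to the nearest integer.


Gray = 0.299×R + 0.587×G + 0.114×B
Gray = 0.299×149 + 0.587×228 + 0.114×190
Gray = 44.551 + 133.836 + 21.660
Gray = 200.047 → round half up → 200
Gray = 200


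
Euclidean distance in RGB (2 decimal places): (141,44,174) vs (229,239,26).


d = √[(R₁-R₂)² + (G₁-G₂)² + (B₁-B₂)²]
d = √[(141-229)² + (44-239)² + (174-26)²]
d = √[7744 + 38025 + 21904]
d = √67673
d ≈ 260.14


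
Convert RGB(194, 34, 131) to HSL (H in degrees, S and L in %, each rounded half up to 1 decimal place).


Normalize: R'=194/255≈0.7608, G'=34/255≈0.1333, B'=131/255≈0.5137
Max=194/255, Min=34/255, Δ=Max-Min=160/255
L = (Max+Min)/2 = (194+34)/510 = 228/510 = 0.44705… → L = 44.7%
L ≤ 0.5 → S = Δ/(Max+Min) = 160/(194+34) = 160/228 = 0.70175… → S = 70.2%
(the 1/255 factors cancel in S and H, so raw channel differences can be used)
Max is R' → H = 60 × (((G-B)/Δ) mod 6) = 60 × (((34-131)/160) mod 6)
  (-97)/160 = -0.6062…; negative, so add 6 → 5.3937…
  H = 60 × 5.3937… = 323.625° → H = 323.6°
= HSL(323.6°, 70.2%, 44.7%)


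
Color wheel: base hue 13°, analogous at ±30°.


Base hue: 13°
Left analog: (13 - 30) mod 360 = 343°
Right analog: (13 + 30) mod 360 = 43°
Analogous hues = 343° and 43°


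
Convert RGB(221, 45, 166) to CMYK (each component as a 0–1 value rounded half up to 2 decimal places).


R'=221/255≈0.8667, G'=45/255≈0.1765, B'=166/255≈0.6510
K = 1 - max(R',G',B') = 1 - 221/255 = 34/255 = 0.13333… → 0.13
(1-R'-K)/(1-K) simplifies to (max-R)/max with max = 221:
C = (221-221)/221 = 0/221 = 0 → 0.00
M = (221-45)/221 = 176/221 = 0.79638… → 0.80
Y = (221-166)/221 = 55/221 = 0.24886… → 0.25
= CMYK(0.00, 0.80, 0.25, 0.13)


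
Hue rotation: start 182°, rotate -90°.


New hue = (H + rotation) mod 360
New hue = (182 -90) mod 360
= 92 mod 360
= 92°


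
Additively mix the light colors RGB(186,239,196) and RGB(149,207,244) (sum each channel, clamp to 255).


Additive: each channel = min(255, C₁+C₂)
R: 186+149 = 335 → 255
G: 239+207 = 446 → 255
B: 196+244 = 440 → 255
= RGB(255, 255, 255)
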